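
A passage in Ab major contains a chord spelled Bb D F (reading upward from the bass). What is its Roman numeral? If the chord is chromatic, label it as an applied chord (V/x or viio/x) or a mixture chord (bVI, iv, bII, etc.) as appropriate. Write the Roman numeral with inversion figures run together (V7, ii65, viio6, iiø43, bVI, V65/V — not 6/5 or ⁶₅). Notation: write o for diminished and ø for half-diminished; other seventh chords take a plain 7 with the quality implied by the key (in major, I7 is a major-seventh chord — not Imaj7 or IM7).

V/V

The pitches Bb-D-F form a major triad rooted on Bb.
Bb is not a diatonic chord root with this quality in Ab major, but it lies a perfect fifth above Eb (V), so the chord functions as an applied dominant of V.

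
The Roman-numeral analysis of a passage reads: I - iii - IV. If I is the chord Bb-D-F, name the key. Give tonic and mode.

I is given as Bb-D-F — a major triad with root Bb.
If Bb is scale degree 1 and the mode makes that degree carry a major triad, the tonic is Bb and the mode is major.

Bb major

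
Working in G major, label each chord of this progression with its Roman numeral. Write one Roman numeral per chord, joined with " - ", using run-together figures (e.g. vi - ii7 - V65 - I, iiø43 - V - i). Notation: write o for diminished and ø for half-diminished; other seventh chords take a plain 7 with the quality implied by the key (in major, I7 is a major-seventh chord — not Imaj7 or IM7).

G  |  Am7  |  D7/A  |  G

I - ii7 - V43 - I

G: root G is the tonic; major triad there is I.
Am7: minor seventh chord on A = scale degree 2 → ii7.
D7/A has root D, degree 5 in G major, so V43.
G: root G is the tonic; major triad there is I.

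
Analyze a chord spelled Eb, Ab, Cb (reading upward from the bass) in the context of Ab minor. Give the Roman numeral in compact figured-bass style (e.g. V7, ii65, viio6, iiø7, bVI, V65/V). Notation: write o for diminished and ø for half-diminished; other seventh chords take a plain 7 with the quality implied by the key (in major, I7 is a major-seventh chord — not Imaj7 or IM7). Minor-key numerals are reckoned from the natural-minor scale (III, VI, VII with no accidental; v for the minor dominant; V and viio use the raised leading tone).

The pitches Ab-Cb-Eb form a minor triad rooted on Ab.
Ab is scale degree 1 in Ab minor, and a minor triad on that degree is written i.
With Eb in the bass the chord is in second inversion, so the figured bass is 64.

i64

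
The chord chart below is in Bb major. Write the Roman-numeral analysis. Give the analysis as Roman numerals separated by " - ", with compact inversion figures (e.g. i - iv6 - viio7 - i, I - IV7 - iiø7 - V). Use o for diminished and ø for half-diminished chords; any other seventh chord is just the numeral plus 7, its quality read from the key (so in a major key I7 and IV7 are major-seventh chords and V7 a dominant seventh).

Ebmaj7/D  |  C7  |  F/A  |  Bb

IV42 - V7/V - V6 - I

Ebmaj7/D has root Eb, degree 4 in Bb major, so IV42.
C7 is the secondary dominant of V (dominant seventh chord on C): V7/V.
F/A: major triad on F = scale degree 5 → V6.
Bb: root Bb is the tonic; major triad there is I.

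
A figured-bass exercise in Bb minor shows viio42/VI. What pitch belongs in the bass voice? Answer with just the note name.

Ebb

The applied chord viio42/VI is rooted on F: F-Ab-Cb-Ebb.
The figure 42 means third inversion — the seventh is in the bass.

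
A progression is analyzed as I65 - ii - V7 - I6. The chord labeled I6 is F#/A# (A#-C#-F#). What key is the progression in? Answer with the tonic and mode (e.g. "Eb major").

F# major

I6 is given as A#-C#-F# — a major triad with root F#.
If F# is scale degree 1 and the mode makes that degree carry a major triad, the tonic is F# and the mode is major.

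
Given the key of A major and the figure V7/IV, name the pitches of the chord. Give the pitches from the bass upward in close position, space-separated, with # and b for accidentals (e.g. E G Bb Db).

The slash means an applied dominant: we want the dominant of IV. In A major, IV is D major, and its dominant is built on A.
Building a dominant seventh chord on A gives A-C#-E-G.

A C# E G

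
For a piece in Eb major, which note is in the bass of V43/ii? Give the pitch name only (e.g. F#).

G

The applied chord V43/ii is rooted on C: C-E-G-Bb.
The figure 43 means second inversion — the fifth is in the bass.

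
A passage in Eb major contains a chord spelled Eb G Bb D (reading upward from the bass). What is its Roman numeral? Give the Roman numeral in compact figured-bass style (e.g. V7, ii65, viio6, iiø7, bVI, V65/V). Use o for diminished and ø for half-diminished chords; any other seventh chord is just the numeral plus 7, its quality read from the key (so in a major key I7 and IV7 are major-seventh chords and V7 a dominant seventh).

I7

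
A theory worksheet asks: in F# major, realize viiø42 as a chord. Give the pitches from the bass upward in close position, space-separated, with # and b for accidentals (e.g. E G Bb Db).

D# E# G# B

The numeral's case and figure indicate a half-diminished seventh chord. In F# major its root, scale degree 7, is E#.
Stacking thirds from E# gives E#-G#-B-D#.
With the 42 figure the chord is in third inversion; from the bass D# upward in close position it reads D#-E#-G#-B.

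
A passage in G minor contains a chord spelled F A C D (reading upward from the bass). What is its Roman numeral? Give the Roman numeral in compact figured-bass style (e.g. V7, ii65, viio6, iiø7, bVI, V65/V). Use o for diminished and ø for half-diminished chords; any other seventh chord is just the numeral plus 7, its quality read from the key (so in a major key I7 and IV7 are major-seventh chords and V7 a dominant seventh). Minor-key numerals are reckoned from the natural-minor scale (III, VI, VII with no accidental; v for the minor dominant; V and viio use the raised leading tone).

v65

The pitches D-F-A-C form a minor seventh chord rooted on D.
In G minor, D is the dominant; the diatonic minor seventh chord there is v7.
With F in the bass the chord is in first inversion, so the figured bass is 65.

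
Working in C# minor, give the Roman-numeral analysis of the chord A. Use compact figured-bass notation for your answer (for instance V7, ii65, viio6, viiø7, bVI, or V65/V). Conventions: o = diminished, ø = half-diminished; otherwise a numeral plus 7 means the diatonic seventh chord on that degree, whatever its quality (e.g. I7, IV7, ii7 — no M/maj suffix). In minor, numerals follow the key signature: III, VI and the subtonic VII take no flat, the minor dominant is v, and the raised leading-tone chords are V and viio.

The pitches A-C#-E form a major triad rooted on A.
In C# minor, A is the submediant; the diatonic major triad there is VI.

VI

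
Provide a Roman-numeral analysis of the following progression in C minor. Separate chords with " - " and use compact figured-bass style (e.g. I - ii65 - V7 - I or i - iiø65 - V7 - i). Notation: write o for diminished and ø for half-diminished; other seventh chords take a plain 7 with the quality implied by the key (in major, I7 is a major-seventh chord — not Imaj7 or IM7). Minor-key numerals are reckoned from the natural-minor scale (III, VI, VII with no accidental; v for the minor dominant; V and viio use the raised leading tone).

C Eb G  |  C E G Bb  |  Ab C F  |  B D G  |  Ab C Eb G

i - V7/iv - iv6 - V6 - VI7

C-Eb-G has root C, degree 1 in C minor, so i.
C-E-G-Bb is the secondary dominant of iv (dominant seventh chord on C): V7/iv.
Ab-C-F: minor triad on F = scale degree 4 → iv6.
B-D-G: major triad on G = scale degree 5 → V6.
Ab-C-Eb-G: root Ab is the submediant; major seventh chord there is VI7.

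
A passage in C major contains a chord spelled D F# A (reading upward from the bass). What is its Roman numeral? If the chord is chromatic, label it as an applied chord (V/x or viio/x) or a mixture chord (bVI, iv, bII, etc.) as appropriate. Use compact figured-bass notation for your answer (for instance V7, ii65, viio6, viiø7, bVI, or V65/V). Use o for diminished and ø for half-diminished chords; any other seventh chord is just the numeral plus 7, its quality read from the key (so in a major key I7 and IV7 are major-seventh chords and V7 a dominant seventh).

V/V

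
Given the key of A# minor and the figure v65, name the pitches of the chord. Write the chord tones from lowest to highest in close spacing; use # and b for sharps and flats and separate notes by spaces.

G# B# D# E#

In A# minor, the fifth degree is E#, and the diatonic chord built there is a minor seventh chord.
Stacking thirds from E# gives E#-G#-B#-D#.
With the 65 figure the chord is in first inversion; from the bass G# upward in close position it reads G#-B#-D#-E#.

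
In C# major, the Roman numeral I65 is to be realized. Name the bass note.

I in C# major has root C#; the chord is C#-E#-G#-B#.
The figure 65 means first inversion — the third is in the bass.

E#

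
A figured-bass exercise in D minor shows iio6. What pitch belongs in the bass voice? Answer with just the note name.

iio in D minor has root E; the chord is E-G-Bb.
The figure 6 means first inversion — the third is in the bass.

G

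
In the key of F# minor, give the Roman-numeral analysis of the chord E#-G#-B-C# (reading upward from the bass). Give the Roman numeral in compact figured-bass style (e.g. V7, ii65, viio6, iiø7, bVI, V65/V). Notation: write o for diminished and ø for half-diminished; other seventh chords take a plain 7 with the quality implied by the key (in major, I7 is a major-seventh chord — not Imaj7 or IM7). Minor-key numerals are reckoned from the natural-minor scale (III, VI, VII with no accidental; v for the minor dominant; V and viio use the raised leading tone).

V65

Stacked in thirds the chord is C#-E#-G#-B: a dominant seventh chord on C#.
C# is scale degree 5 in F# minor, and a dominant seventh chord on that degree is written V7.
With E# in the bass the chord is in first inversion, so the figured bass is 65.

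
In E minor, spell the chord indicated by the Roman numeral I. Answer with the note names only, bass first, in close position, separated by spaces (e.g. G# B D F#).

I is the major tonic (Picardy third), borrowed from the parallel major. In E minor that root is E.
So the chord is E-G#-B, a major triad.

E G# B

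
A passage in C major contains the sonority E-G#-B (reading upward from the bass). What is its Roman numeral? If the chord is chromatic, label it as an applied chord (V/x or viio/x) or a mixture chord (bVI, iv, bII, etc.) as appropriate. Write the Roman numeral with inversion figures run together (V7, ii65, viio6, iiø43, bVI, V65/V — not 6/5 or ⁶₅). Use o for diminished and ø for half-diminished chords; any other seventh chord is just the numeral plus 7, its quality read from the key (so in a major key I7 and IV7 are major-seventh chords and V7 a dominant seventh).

V/vi

Stacked in thirds the chord is E-G#-B: a major triad on E.
E is not a diatonic chord root with this quality in C major, but it lies a perfect fifth above A (vi), so the chord functions as an applied dominant of vi.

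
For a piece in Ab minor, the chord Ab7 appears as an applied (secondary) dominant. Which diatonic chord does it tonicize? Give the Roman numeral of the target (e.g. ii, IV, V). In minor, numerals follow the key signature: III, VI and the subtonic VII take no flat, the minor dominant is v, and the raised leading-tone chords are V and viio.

The chord is a dominant seventh chord on Ab.
A dominant resolves down a perfect fifth: Ab → Db. In Ab minor, Db is scale degree 4, i.e. iv.

iv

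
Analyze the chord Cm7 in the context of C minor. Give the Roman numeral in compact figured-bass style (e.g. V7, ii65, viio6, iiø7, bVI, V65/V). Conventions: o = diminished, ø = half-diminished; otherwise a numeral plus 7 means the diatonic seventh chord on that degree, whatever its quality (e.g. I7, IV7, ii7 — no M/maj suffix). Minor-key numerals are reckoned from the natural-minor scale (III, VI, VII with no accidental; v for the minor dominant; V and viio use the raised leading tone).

Stacked in thirds the chord is C-Eb-G-Bb: a minor seventh chord on C.
In C minor, C is the tonic; the diatonic minor seventh chord there is i7.

i7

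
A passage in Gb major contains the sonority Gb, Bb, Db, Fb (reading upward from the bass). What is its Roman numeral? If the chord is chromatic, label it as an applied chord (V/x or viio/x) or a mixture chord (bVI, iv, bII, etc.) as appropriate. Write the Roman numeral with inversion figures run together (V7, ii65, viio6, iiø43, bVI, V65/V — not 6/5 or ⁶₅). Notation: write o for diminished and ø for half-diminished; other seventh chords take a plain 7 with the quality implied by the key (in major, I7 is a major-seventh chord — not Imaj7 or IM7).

The pitches Gb-Bb-Db-Fb form a dominant seventh chord rooted on Gb.
Gb is not a diatonic chord root with this quality in Gb major, but it lies a perfect fifth above Cb (IV), so the chord functions as an applied dominant of IV.

V7/IV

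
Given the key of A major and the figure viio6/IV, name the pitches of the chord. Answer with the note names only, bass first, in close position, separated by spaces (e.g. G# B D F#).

E G C#

The slash marks an applied leading-tone chord: viio of IV. In A major, IV is D, so the leading tone to it is C#, a half step below.
Building a diminished triad on C# gives C#-E-G.
The figured bass 6 indicates first inversion, placing the third (E) in the bass: E-G-C#.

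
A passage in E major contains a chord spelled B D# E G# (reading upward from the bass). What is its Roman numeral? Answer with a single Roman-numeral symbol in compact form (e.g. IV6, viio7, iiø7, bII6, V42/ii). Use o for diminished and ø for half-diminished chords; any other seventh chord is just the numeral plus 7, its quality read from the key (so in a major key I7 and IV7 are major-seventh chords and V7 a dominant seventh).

Stacked in thirds the chord is E-G#-B-D#: a major seventh chord on E.
E is scale degree 1 in E major, and a major seventh chord on that degree is written I7.
With B in the bass the chord is in second inversion, so the figured bass is 43.

I43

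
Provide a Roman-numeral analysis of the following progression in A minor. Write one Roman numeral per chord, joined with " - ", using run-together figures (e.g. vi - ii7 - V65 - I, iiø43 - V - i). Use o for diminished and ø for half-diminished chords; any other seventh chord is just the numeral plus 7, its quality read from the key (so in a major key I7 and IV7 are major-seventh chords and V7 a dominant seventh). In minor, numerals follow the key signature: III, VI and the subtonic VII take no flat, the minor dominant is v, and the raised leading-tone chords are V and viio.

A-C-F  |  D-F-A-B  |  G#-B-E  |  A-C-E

VI6 - iiø65 - V6 - i

A-C-F: root F is the submediant; major triad there is VI6.
D-F-A-B: half-diminished seventh chord on B = scale degree 2 → iiø65.
G#-B-E: major triad on E = scale degree 5 → V6.
A-C-E: minor triad on A = scale degree 1 → i.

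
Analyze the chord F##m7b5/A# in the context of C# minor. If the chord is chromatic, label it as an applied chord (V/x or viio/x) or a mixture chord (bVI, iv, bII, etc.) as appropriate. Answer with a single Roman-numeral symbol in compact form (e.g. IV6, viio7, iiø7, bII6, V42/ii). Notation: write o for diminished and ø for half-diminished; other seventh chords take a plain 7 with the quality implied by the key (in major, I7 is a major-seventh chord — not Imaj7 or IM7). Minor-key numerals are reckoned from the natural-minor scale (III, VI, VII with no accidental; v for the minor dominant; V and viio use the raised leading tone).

viiø65/V

Stacked in thirds the chord is F##-A#-C#-E#: a half-diminished seventh chord on F##.
F## sits a half step below G# (V in C# minor); a diminished chord there is the applied leading-tone chord of V.
With A# in the bass the chord is in first inversion, so the figured bass is 65.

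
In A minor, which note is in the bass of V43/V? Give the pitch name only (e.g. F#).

The applied chord V43/V is rooted on B: B-D#-F#-A.
The figure 43 means second inversion — the fifth is in the bass.

F#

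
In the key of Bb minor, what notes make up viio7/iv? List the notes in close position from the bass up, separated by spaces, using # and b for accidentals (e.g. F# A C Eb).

D F Ab Cb

viio7/iv is a secondary leading-tone chord. The target iv is Eb in Bb minor; the applied chord is rooted a semitone below, on D.
Building a fully diminished seventh chord on D gives D-F-Ab-Cb.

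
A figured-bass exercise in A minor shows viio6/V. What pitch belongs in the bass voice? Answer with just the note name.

The applied chord viio6/V is rooted on D#: D#-F#-A.
The figure 6 means first inversion — the third is in the bass.

F#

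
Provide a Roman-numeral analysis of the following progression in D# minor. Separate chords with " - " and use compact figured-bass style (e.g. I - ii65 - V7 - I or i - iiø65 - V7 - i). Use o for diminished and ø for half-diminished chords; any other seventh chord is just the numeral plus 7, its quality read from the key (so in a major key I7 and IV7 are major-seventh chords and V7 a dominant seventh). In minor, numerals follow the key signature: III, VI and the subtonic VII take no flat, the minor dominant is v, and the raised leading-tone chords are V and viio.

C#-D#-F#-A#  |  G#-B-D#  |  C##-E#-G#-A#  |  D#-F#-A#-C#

i42 - iv - V65 - i7

C#-D#-F#-A#: minor seventh chord on D# = scale degree 1 → i42.
G#-B-D#: minor triad on G# = scale degree 4 → iv.
C##-E#-G#-A#: root A# is the dominant; dominant seventh chord there is V65.
D#-F#-A#-C# has root D#, degree 1 in D# minor, so i7.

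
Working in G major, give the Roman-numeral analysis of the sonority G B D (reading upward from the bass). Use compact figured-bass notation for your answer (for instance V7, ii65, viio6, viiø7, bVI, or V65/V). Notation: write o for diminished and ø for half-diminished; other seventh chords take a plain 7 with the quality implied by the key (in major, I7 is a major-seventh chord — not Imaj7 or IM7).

Stacked in thirds the chord is G-B-D: a major triad on G.
In G major, G is the tonic; the diatonic major triad there is I.

I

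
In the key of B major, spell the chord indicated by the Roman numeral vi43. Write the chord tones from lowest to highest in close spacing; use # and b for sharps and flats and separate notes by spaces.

D# F# G# B

In B major, scale degree 6 is G#, and the diatonic chord built there is a minor seventh chord.
Stacking thirds from G# gives G#-B-D#-F#.
With the 43 figure the chord is in second inversion; from the bass D# upward in close position it reads D#-F#-G#-B.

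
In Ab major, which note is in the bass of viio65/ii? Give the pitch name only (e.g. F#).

The applied chord viio65/ii is rooted on A: A-C-Eb-Gb.
The figure 65 means first inversion — the third is in the bass.

C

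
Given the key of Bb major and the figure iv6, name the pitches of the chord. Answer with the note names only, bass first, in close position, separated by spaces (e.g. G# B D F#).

Gb Bb Eb

Scale degree 4 in Bb major is Eb; here the chord built on it is altered to a minor triad. iv6 is the minor subdominant, borrowed from the parallel minor.
So the chord is Eb-Gb-Bb, a minor triad.
The figured bass 6 indicates first inversion, placing the third (Gb) in the bass: Gb-Bb-Eb.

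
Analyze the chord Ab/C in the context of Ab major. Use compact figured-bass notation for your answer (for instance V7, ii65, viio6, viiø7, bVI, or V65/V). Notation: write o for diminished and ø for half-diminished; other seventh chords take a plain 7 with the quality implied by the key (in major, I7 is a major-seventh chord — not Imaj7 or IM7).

I6

Stacked in thirds the chord is Ab-C-Eb: a major triad on Ab.
In Ab major, Ab is the tonic; the diatonic major triad there is I.
With C in the bass the chord is in first inversion, so the figured bass is 6.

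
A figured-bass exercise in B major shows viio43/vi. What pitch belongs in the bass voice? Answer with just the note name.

C#

The applied chord viio43/vi is rooted on F##: F##-A#-C#-E.
The figure 43 means second inversion — the fifth is in the bass.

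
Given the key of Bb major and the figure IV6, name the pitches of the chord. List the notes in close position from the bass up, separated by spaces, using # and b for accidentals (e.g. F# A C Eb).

In Bb major, the subdominant is Eb, and the diatonic chord built there is a major triad.
Stacking thirds from Eb gives Eb-G-Bb.
With the 6 figure the chord is in first inversion; from the bass G upward in close position it reads G-Bb-Eb.

G Bb Eb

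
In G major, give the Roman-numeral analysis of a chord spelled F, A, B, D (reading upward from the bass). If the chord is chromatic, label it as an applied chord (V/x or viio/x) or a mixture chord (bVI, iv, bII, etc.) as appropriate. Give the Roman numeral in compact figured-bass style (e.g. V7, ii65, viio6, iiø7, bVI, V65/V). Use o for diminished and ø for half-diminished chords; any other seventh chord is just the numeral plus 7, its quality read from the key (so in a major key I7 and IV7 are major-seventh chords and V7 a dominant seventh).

The pitches B-D-F-A form a half-diminished seventh chord rooted on B.
B sits a half step below C (IV in G major); a diminished chord there is the applied leading-tone chord of IV.
With F in the bass the chord is in second inversion, so the figured bass is 43.

viiø43/IV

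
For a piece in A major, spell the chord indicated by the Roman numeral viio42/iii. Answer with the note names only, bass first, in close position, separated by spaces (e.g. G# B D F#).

The slash marks an applied leading-tone chord: viio of iii. In A major, iii is C#, so the leading tone to it is B#, a half step below.
Building a fully diminished seventh chord on B# gives B#-D#-F#-A.
The figured bass 42 indicates third inversion, placing the seventh (A) in the bass: A-B#-D#-F#.

A B# D# F#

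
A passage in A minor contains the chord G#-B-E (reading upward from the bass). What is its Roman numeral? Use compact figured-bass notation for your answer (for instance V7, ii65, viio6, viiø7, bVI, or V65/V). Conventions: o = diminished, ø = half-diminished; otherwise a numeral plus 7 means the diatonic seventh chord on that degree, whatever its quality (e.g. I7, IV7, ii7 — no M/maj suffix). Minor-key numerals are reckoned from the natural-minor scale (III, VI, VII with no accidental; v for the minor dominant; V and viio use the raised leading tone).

V6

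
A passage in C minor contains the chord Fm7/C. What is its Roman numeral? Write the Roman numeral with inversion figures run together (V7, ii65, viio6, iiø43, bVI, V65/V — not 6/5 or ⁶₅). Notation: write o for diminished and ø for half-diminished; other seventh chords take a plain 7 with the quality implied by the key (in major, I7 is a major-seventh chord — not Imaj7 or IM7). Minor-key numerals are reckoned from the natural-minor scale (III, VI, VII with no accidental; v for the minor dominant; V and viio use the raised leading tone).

iv43

The pitches F-Ab-C-Eb form a minor seventh chord rooted on F.
In C minor, F is the subdominant; the diatonic minor seventh chord there is iv7.
With C in the bass the chord is in second inversion, so the figured bass is 43.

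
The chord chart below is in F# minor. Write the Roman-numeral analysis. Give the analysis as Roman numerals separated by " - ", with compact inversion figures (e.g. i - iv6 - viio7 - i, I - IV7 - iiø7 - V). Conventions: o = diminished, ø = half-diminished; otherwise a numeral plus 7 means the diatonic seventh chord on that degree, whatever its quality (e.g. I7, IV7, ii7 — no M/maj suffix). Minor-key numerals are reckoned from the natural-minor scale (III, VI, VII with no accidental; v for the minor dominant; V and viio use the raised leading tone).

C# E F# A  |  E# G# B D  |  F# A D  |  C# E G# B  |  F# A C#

i43 - viio7 - VI6 - v7 - i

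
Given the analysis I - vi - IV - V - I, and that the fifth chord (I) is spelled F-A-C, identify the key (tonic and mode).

The anchor chord is a major triad on F, labeled I.
If F is scale degree 1 and the mode makes that degree carry a major triad, the tonic is F and the mode is major.

F major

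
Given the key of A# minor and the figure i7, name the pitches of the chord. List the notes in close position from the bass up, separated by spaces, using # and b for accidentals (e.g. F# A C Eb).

A# C# E# G#

In A# minor, scale degree 1 is A#, and the diatonic chord built there is a minor seventh chord.
Stacking thirds from A# gives A#-C#-E#-G#.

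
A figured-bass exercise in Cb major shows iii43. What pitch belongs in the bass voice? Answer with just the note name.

Bb

iii in Cb major has root Eb; the chord is Eb-Gb-Bb-Db.
The figure 43 means second inversion — the fifth is in the bass.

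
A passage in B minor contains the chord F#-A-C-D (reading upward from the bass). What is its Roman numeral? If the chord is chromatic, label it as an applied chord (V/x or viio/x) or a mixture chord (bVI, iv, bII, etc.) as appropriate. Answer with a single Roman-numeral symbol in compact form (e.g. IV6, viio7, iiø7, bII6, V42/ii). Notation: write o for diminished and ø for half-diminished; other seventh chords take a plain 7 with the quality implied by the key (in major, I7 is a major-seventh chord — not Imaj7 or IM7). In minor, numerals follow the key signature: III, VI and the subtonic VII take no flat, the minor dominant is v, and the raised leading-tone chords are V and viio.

Stacked in thirds the chord is D-F#-A-C: a dominant seventh chord on D.
D is not a diatonic chord root with this quality in B minor, but it lies a perfect fifth above G (VI), so the chord functions as an applied dominant of VI.
With F# in the bass the chord is in first inversion, so the figured bass is 65.

V65/VI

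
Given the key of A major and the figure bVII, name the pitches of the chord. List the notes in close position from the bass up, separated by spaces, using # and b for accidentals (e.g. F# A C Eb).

bVII is a major triad on the lowered seventh degree (the subtonic), borrowed from the parallel minor. In A major that root is G.
So the chord is G-B-D, a major triad.

G B D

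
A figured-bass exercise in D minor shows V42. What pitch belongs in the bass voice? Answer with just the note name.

G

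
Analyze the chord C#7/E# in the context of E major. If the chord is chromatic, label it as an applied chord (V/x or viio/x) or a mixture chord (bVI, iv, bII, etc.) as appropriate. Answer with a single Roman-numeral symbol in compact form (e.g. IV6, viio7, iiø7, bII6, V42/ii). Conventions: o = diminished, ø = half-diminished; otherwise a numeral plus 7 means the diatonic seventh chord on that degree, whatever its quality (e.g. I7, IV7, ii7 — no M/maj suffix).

Stacked in thirds the chord is C#-E#-G#-B: a dominant seventh chord on C#.
C# is not a diatonic chord root with this quality in E major, but it lies a perfect fifth above F# (ii), so the chord functions as an applied dominant of ii.
With E# in the bass the chord is in first inversion, so the figured bass is 65.

V65/ii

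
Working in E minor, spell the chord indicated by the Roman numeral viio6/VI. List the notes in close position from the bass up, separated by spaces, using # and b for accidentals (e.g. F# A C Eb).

D F B

viio6/VI is a secondary leading-tone chord. The target VI is C in E minor; the applied chord is rooted a semitone below, on B.
Building a diminished triad on B gives B-D-F.
The figured bass 6 indicates first inversion, placing the third (D) in the bass: D-F-B.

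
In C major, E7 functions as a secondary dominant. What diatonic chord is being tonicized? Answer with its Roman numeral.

vi

The chord is a dominant seventh chord on E.
A dominant resolves down a perfect fifth: E → A. In C major, A is scale degree 6, i.e. vi.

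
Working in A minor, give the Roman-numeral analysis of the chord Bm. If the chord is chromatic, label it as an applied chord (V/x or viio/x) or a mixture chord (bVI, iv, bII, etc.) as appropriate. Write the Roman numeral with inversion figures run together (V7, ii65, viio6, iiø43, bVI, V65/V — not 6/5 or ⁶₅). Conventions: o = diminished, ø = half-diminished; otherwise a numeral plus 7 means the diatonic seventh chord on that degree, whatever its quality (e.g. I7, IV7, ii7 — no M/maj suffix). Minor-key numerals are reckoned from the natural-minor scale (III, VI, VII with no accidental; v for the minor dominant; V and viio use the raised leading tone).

The pitches B-D-F# form a minor triad rooted on B.
B is the second degree of A minor. This is the minor supertonic, borrowed from the parallel major (the Dorian ii).

ii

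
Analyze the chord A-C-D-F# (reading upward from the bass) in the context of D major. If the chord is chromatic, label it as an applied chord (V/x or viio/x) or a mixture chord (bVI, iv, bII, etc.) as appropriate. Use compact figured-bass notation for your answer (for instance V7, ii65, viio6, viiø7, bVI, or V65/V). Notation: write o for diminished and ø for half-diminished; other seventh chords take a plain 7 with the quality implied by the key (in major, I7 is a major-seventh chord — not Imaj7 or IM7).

V43/IV

The pitches D-F#-A-C form a dominant seventh chord rooted on D.
D is not a diatonic chord root with this quality in D major, but it lies a perfect fifth above G (IV), so the chord functions as an applied dominant of IV.
With A in the bass the chord is in second inversion, so the figured bass is 43.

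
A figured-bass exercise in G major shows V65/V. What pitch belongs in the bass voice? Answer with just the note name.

The applied chord V65/V is rooted on A: A-C#-E-G.
The figure 65 means first inversion — the third is in the bass.

C#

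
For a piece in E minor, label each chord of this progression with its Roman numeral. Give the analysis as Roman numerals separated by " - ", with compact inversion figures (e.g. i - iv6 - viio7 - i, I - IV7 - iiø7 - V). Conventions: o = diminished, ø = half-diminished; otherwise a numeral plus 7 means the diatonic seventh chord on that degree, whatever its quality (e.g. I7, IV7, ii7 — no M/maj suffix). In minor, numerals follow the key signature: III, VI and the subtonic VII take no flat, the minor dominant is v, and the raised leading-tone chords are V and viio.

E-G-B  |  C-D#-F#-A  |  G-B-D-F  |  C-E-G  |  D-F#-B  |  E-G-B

E-G-B has root E, degree 1 in E minor, so i.
C-D#-F#-A: fully diminished seventh chord on D# = scale degree 7 → viio42.
G-B-D-F: chromatic; G is V of VI, so V7/VI.
C-E-G has root C, degree 6 in E minor, so VI.
D-F#-B: minor triad on B = scale degree 5 → v6.
E-G-B has root E, degree 1 in E minor, so i.

i - viio42 - V7/VI - VI - v6 - i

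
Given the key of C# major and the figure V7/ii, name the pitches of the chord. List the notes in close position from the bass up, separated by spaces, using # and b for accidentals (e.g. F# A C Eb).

V7/ii is a secondary dominant — the dominant seventh of ii. ii in C# major is D#, so the applied chord's root is A#, a perfect fifth above.
Building a dominant seventh chord on A# gives A#-C##-E#-G#.

A# C## E# G#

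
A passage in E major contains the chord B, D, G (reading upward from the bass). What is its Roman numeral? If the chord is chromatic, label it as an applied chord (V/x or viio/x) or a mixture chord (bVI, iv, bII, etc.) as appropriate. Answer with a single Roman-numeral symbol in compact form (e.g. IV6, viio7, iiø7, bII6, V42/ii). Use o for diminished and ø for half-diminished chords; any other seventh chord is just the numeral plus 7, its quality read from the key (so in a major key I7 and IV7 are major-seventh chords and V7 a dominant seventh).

bIII6

Stacked in thirds the chord is G-B-D: a major triad on G.
G is the lowered third degree of E major (diatonic 3 would be G#). This is a major triad on the lowered third degree, borrowed from the parallel minor.
With B in the bass the chord is in first inversion, so the figured bass is 6.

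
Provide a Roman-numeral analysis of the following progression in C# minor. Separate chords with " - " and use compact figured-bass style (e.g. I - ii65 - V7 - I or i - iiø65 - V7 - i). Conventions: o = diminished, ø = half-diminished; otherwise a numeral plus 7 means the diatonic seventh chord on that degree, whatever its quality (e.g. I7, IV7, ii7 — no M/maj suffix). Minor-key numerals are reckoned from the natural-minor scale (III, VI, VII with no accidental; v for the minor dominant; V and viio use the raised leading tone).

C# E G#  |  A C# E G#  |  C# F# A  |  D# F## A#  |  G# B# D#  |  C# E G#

i - VI7 - iv64 - V/V - V - i

C#-E-G#: minor triad on C# = scale degree 1 → i.
A-C#-E-G# has root A, degree 6 in C# minor, so VI7.
C#-F#-A: root F# is the subdominant; minor triad there is iv64.
D#-F##-A# is the secondary dominant of V (major triad on D#): V/V.
G#-B#-D# has root G#, degree 5 in C# minor, so V.
C#-E-G#: minor triad on C# = scale degree 1 → i.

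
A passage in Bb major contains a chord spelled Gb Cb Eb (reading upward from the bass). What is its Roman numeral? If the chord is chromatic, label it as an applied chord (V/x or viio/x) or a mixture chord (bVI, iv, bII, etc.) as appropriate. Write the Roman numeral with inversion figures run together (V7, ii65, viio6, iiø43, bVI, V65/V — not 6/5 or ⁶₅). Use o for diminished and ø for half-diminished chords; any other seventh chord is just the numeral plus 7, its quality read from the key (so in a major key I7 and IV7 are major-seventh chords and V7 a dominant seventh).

The pitches Cb-Eb-Gb form a major triad rooted on Cb.
Cb is the lowered second degree of Bb major (diatonic 2 would be C). This is the Neapolitan chord — a major triad on the lowered second degree.
With Gb in the bass the chord is in second inversion, so the figured bass is 64.

bII64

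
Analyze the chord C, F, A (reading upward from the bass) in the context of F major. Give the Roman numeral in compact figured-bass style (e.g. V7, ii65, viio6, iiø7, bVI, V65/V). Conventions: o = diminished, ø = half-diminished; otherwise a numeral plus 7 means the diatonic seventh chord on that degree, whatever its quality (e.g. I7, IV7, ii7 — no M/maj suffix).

I64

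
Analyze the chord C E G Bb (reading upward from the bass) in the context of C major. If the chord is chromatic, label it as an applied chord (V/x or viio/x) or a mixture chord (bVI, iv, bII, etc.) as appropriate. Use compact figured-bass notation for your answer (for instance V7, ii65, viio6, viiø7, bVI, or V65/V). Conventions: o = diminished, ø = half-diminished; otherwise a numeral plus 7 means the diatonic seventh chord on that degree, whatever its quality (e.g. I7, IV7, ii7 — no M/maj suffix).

V7/IV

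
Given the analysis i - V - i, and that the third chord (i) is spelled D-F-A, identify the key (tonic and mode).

D minor

i is given as D-F-A — a minor triad with root D.
If D is scale degree 1 and the mode makes that degree carry a minor triad, the tonic is D and the mode is minor.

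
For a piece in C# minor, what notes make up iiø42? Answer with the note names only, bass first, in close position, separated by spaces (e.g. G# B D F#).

The numeral's case and figure indicate a half-diminished seventh chord. In C# minor its root, the second degree, is D#.
Stacking thirds from D# gives D#-F#-A-C#.
The figured bass 42 indicates third inversion, placing the seventh (C#) in the bass: C#-D#-F#-A.

C# D# F# A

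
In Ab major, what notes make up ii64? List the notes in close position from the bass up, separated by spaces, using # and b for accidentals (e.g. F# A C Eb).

F Bb Db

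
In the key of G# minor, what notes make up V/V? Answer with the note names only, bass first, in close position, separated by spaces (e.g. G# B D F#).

A# C## E#

The slash means an applied dominant: we want the dominant of V. In G# minor, V is D# major, and its dominant is built on A#.
Building a major triad on A# gives A#-C##-E#.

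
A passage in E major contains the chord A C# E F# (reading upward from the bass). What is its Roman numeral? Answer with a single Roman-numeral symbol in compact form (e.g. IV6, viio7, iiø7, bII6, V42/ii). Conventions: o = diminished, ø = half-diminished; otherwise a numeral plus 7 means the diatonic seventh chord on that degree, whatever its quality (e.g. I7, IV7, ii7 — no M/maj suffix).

ii65

The pitches F#-A-C#-E form a minor seventh chord rooted on F#.
F# is scale degree 2 in E major, and a minor seventh chord on that degree is written ii7.
With A in the bass the chord is in first inversion, so the figured bass is 65.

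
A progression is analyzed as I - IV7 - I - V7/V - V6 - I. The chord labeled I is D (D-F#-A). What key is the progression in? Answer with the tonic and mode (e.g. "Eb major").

I is given as D-F#-A — a major triad with root D.
If D is scale degree 1 and the mode makes that degree carry a major triad, the tonic is D and the mode is major.

D major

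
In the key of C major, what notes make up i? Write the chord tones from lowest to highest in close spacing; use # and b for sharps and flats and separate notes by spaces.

i is the minor tonic, borrowed from the parallel minor. In C major that root is C.
So the chord is C-Eb-G, a minor triad.

C Eb G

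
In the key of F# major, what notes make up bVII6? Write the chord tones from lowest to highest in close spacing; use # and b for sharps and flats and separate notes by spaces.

G# B E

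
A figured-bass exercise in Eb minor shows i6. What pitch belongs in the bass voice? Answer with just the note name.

i in Eb minor has root Eb; the chord is Eb-Gb-Bb.
The figure 6 means first inversion — the third is in the bass.

Gb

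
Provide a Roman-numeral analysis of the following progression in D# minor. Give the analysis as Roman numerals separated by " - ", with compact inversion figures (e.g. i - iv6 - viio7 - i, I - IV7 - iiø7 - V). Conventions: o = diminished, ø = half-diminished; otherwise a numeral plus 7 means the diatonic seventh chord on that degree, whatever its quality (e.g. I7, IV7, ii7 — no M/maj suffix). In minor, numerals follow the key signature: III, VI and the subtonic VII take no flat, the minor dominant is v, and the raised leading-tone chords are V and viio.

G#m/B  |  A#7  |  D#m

iv6 - V7 - i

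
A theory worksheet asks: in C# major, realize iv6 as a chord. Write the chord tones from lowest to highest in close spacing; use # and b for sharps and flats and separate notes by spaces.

A C# F#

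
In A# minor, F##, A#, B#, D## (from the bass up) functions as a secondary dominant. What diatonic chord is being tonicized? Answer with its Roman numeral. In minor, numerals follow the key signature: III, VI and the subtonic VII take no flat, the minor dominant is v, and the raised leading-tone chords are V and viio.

The chord is a dominant seventh chord on B#.
A dominant resolves down a perfect fifth: B# → E#. In A# minor, E# is scale degree 5, i.e. V.

V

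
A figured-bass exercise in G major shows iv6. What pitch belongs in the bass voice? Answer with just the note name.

iv in G major has root C; the chord is C-Eb-G.
The figure 6 means first inversion — the third is in the bass.

Eb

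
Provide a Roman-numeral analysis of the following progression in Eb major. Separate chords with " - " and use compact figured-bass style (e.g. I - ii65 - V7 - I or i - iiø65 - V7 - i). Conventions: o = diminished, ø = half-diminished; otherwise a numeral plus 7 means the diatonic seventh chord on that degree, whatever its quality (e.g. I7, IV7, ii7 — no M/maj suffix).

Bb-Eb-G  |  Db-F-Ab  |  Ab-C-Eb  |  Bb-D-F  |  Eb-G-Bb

Bb-Eb-G: root Eb is the tonic; major triad there is I64.
Db-F-Ab: Db with this quality isn't in the key; it's bVII, borrowed from the parallel minor.
Ab-C-Eb: root Ab is the subdominant; major triad there is IV.
Bb-D-F: major triad on Bb = scale degree 5 → V.
Eb-G-Bb: root Eb is the tonic; major triad there is I.

I64 - bVII - IV - V - I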